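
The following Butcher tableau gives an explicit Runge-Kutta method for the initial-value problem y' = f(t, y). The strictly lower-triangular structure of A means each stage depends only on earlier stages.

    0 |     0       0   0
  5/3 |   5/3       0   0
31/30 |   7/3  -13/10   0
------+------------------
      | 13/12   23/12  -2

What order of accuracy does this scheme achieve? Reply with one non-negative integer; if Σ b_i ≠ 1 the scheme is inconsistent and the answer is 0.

1

b = (13/12, 23/12, -2)
c = (0, 5/3, 31/30)
Ac = (0, 0, -13/6)
Σ b_i: 13/12·1 + 23/12·1 + (-2)·1 = 1 ✓
b·c: 23/12·5/3 + (-2)·31/30 = 203/180 ≠ 1/2 ⇒ order 1.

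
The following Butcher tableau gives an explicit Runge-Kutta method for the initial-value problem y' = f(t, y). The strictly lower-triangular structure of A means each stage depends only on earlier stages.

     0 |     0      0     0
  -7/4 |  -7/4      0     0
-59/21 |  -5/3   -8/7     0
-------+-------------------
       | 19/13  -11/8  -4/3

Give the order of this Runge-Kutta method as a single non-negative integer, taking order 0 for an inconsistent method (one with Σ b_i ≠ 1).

0

b = (19/13, -11/8, -4/3)
c = (0, -7/4, -59/21)
Ac = (0, 0, 2)
Σ b_i: 19/13·1 + (-11/8)·1 + (-4/3)·1 = -389/312 ≠ 1 ⇒ order 0.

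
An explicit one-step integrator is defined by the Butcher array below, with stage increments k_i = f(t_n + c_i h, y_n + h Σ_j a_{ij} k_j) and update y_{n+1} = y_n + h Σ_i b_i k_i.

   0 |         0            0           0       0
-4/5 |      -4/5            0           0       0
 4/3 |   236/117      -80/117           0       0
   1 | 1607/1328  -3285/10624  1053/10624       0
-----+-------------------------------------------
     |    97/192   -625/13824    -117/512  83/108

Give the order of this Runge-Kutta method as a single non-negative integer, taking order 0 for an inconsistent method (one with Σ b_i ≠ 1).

b = (97/192, -625/13824, -117/512, 83/108)
c = (0, -4/5, 4/3, 1)
Ac = (0, 0, 64/117, 63/166)
Σ b_i: 97/192·1 + (-625/13824)·1 + (-117/512)·1 + 83/108·1 = 1 ✓
b·c: (-625/13824)·(-4/5) + (-117/512)·4/3 + 83/108·1 = 1/2 ✓
b·c²: (-625/13824)·16/25 + (-117/512)·16/9 + 83/108·1 = 1/3 ✓
b·Ac: (-117/512)·64/117 + 83/108·63/166 = 1/6 ✓
b·c³: (-625/13824)·(-64/125) + (-117/512)·64/27 + 83/108·1 = 1/4 ✓
b·(c∘Ac): (-117/512)·256/351 + 83/108·63/166 = 1/8 ✓
b·Ac²: (-117/512)·(-256/585) + 83/108·(-9/415) = 1/12 ✓
b·A²c: 83/108·9/166 = 1/24 ✓; 4 stages ⇒ order 4.

4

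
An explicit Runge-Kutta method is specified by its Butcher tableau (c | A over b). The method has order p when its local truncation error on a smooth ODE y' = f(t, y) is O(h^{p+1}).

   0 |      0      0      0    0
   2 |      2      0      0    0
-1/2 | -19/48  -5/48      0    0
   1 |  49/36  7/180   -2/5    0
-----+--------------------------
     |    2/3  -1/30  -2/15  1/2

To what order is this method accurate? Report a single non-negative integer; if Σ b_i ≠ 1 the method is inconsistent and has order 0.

4

b = (2/3, -1/30, -2/15, 1/2)
c = (0, 2, -1/2, 1)
Ac = (0, 0, -5/24, 5/18)
Σ b_i: 2/3·1 + (-1/30)·1 + (-2/15)·1 + 1/2·1 = 1 ✓
b·c: (-1/30)·2 + (-2/15)·(-1/2) + 1/2·1 = 1/2 ✓
b·c²: (-1/30)·4 + (-2/15)·1/4 + 1/2·1 = 1/3 ✓
b·Ac: (-2/15)·(-5/24) + 1/2·5/18 = 1/6 ✓
b·c³: (-1/30)·8 + (-2/15)·(-1/8) + 1/2·1 = 1/4 ✓
b·(c∘Ac): (-2/15)·5/48 + 1/2·5/18 = 1/8 ✓
b·Ac²: (-2/15)·(-5/12) + 1/2·1/18 = 1/12 ✓
b·A²c: 1/2·1/12 = 1/24 ✓; 4 stages ⇒ order 4.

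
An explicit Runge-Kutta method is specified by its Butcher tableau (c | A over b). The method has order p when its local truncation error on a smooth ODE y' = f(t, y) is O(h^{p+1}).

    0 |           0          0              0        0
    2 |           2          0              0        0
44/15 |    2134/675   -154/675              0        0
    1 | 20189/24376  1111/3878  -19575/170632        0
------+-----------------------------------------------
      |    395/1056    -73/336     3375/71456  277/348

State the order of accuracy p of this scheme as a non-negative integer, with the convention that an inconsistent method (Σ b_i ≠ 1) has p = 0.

4

b = (395/1056, -73/336, 3375/71456, 277/348)
c = (0, 2, 44/15, 1)
Ac = (0, 0, -308/675, 131/554)
Σ b_i: 395/1056·1 + (-73/336)·1 + 3375/71456·1 + 277/348·1 = 1 ✓
b·c: (-73/336)·2 + 3375/71456·44/15 + 277/348·1 = 1/2 ✓
b·c²: (-73/336)·4 + 3375/71456·1936/225 + 277/348·1 = 1/3 ✓
b·Ac: 3375/71456·(-308/675) + 277/348·131/554 = 1/6 ✓
b·c³: (-73/336)·8 + 3375/71456·85184/3375 + 277/348·1 = 1/4 ✓
b·(c∘Ac): 3375/71456·(-13552/10125) + 277/348·131/554 = 1/8 ✓
b·Ac²: 3375/71456·(-616/675) + 277/348·44/277 = 1/12 ✓
b·A²c: 277/348·29/554 = 1/24 ✓; 4 stages ⇒ order 4.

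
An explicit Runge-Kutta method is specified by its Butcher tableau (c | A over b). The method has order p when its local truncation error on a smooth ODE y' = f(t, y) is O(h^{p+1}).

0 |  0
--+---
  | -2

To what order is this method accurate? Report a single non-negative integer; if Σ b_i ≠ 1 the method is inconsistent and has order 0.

b = (-2)
c = (0)
Σ b_i: (-2)·1 = -2 ≠ 1 ⇒ order 0.

0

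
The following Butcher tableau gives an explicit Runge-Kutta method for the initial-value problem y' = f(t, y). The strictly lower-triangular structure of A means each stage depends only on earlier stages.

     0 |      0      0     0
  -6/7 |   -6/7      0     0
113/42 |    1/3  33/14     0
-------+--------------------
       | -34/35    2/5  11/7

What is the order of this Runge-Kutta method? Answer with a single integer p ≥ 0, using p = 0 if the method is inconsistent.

b = (-34/35, 2/5, 11/7)
c = (0, -6/7, 113/42)
Ac = (0, 0, -99/49)
Σ b_i: (-34/35)·1 + 2/5·1 + 11/7·1 = 1 ✓
b·c: 2/5·(-6/7) + 11/7·113/42 = 5711/1470 ≠ 1/2 ⇒ order 1.

1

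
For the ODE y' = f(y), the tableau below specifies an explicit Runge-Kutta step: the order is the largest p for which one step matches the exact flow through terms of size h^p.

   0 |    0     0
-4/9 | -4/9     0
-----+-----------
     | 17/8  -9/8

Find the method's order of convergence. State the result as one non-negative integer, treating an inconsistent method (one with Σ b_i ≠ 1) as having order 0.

b = (17/8, -9/8)
c = (0, -4/9)
Σ b_i: 17/8·1 + (-9/8)·1 = 1 ✓
b·c: (-9/8)·(-4/9) = 1/2 ✓; 2 stages ⇒ order 2.

2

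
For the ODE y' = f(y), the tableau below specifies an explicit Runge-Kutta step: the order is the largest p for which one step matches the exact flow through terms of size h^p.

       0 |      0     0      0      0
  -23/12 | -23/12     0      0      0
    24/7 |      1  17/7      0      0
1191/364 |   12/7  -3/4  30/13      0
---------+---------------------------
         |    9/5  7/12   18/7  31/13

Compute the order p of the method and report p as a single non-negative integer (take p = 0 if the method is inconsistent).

b = (9/5, 7/12, 18/7, 31/13)
c = (0, -23/12, 24/7, 1191/364)
Ac = (0, 0, -391/84, 13613/1456)
Σ b_i: 9/5·1 + 7/12·1 + 18/7·1 + 31/13·1 = 40073/5460 ≠ 1 ⇒ order 0.

0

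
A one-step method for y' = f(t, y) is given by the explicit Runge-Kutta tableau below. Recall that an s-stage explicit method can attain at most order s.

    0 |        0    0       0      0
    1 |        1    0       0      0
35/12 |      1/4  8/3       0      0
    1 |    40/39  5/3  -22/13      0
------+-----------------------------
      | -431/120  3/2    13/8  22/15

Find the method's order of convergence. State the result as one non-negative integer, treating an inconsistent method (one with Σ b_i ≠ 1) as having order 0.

b = (-431/120, 3/2, 13/8, 22/15)
c = (0, 1, 35/12, 1)
Ac = (0, 0, 8/3, -85/26)
Σ b_i: (-431/120)·1 + 3/2·1 + 13/8·1 + 22/15·1 = 1 ✓
b·c: 3/2·1 + 13/8·35/12 + 22/15·1 = 1233/160 ≠ 1/2 ⇒ order 1.

1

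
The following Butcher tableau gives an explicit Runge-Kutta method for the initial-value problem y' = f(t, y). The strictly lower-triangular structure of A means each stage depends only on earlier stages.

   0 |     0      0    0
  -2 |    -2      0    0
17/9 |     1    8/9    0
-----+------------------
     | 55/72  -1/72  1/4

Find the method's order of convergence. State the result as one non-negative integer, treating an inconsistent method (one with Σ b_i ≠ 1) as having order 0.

b = (55/72, -1/72, 1/4)
c = (0, -2, 17/9)
Ac = (0, 0, -16/9)
Σ b_i: 55/72·1 + (-1/72)·1 + 1/4·1 = 1 ✓
b·c: (-1/72)·(-2) + 1/4·17/9 = 1/2 ✓
b·c²: (-1/72)·4 + 1/4·289/81 = 271/324 ≠ 1/3 ⇒ order 2.
b·Ac: 1/4·(-16/9) = -4/9 ≠ 1/6

2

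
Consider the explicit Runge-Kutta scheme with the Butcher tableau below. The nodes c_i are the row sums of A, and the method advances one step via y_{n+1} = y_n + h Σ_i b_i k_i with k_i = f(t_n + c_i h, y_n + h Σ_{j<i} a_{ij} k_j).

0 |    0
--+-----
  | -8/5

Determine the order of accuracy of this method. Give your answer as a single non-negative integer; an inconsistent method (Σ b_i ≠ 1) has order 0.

b = (-8/5)
c = (0)
Σ b_i: (-8/5)·1 = -8/5 ≠ 1 ⇒ order 0.

0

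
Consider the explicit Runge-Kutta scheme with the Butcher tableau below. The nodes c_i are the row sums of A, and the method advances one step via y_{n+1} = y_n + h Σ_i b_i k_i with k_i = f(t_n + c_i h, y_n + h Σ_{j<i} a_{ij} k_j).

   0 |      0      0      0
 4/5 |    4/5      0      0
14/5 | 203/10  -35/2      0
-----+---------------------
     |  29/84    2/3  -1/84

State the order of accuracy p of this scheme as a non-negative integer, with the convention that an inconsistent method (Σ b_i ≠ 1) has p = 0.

3

b = (29/84, 2/3, -1/84)
c = (0, 4/5, 14/5)
Ac = (0, 0, -14)
Σ b_i: 29/84·1 + 2/3·1 + (-1/84)·1 = 1 ✓
b·c: 2/3·4/5 + (-1/84)·14/5 = 1/2 ✓
b·c²: 2/3·16/25 + (-1/84)·196/25 = 1/3 ✓
b·Ac: (-1/84)·(-14) = 1/6 ✓; 3 stages ⇒ order 3.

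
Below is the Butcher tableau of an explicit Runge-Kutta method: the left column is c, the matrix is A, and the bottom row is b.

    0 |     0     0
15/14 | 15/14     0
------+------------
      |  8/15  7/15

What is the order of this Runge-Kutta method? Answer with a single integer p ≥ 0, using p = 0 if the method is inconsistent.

2

b = (8/15, 7/15)
c = (0, 15/14)
Σ b_i: 8/15·1 + 7/15·1 = 1 ✓
b·c: 7/15·15/14 = 1/2 ✓; 2 stages ⇒ order 2.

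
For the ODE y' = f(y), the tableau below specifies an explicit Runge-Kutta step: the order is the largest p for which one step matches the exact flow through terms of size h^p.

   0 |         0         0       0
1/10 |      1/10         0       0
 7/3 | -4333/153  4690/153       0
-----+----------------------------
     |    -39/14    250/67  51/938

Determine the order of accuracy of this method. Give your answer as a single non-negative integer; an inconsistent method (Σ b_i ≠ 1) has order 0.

b = (-39/14, 250/67, 51/938)
c = (0, 1/10, 7/3)
Ac = (0, 0, 469/153)
Σ b_i: (-39/14)·1 + 250/67·1 + 51/938·1 = 1 ✓
b·c: 250/67·1/10 + 51/938·7/3 = 1/2 ✓
b·c²: 250/67·1/100 + 51/938·49/9 = 1/3 ✓
b·Ac: 51/938·469/153 = 1/6 ✓; 3 stages ⇒ order 3.

3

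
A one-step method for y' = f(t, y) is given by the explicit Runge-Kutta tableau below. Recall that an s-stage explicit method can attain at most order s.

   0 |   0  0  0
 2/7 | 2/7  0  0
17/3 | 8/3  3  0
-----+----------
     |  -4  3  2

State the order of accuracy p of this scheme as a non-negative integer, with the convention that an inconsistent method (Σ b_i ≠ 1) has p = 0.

1

b = (-4, 3, 2)
c = (0, 2/7, 17/3)
Ac = (0, 0, 6/7)
Σ b_i: (-4)·1 + 3·1 + 2·1 = 1 ✓
b·c: 3·2/7 + 2·17/3 = 256/21 ≠ 1/2 ⇒ order 1.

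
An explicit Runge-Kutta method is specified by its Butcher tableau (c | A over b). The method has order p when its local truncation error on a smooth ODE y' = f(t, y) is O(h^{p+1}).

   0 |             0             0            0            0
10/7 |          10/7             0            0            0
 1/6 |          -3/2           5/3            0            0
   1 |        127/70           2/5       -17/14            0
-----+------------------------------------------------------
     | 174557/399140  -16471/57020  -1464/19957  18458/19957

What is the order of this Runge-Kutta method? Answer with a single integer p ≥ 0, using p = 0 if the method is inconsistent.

3

b = (174557/399140, -16471/57020, -1464/19957, 18458/19957)
c = (0, 10/7, 1/6, 1)
Ac = (0, 0, 50/21, 31/84)
Σ b_i: 174557/399140·1 + (-16471/57020)·1 + (-1464/19957)·1 + 18458/19957·1 = 1 ✓
b·c: (-16471/57020)·10/7 + (-1464/19957)·1/6 + 18458/19957·1 = 1/2 ✓
b·c²: (-16471/57020)·100/49 + (-1464/19957)·1/36 + 18458/19957·1 = 1/3 ✓
b·Ac: (-1464/19957)·50/21 + 18458/19957·31/84 = 1/6 ✓
b·c³: (-16471/57020)·1000/343 + (-1464/19957)·1/216 + 18458/19957·1 = 103577/1257291 ≠ 1/4 ⇒ order 3.
b·(c∘Ac): (-1464/19957)·25/63 + 18458/19957·31/84 = 87233/279398 ≠ 1/8
b·Ac²: (-1464/19957)·500/147 + 18458/19957·2761/3528 = 16697269/35204148 ≠ 1/12
b·A²c: 18458/19957·(-425/147) = -7844650/2933679 ≠ 1/24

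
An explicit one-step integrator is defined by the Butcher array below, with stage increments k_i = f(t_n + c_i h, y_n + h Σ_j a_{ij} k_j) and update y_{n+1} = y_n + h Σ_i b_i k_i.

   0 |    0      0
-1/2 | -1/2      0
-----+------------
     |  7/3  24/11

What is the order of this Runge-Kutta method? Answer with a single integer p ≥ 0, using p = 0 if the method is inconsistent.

b = (7/3, 24/11)
c = (0, -1/2)
Σ b_i: 7/3·1 + 24/11·1 = 149/33 ≠ 1 ⇒ order 0.

0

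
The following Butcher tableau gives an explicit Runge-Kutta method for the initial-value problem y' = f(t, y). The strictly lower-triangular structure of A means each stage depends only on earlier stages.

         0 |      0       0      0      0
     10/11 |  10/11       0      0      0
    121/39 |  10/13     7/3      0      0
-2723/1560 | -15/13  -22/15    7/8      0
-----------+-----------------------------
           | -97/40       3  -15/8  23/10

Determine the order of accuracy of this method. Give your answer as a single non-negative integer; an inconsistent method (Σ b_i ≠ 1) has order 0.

b = (-97/40, 3, -15/8, 23/10)
c = (0, 10/11, 121/39, -2723/1560)
Ac = (0, 0, 70/33, 431/312)
Σ b_i: (-97/40)·1 + 3·1 + (-15/8)·1 + 23/10·1 = 1 ✓
b·c: 3·10/11 + (-15/8)·121/39 + 23/10·(-2723/1560) = -1219169/171600 ≠ 1/2 ⇒ order 1.

1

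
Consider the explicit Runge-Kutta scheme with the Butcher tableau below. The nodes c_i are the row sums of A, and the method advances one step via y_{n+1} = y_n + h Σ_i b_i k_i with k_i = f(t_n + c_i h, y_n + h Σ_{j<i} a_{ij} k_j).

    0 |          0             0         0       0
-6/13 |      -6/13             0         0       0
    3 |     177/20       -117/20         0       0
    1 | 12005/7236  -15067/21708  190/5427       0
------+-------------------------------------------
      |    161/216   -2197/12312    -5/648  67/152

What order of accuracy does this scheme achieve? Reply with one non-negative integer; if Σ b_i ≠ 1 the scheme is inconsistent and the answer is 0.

4

b = (161/216, -2197/12312, -5/648, 67/152)
c = (0, -6/13, 3, 1)
Ac = (0, 0, 27/10, 57/134)
Σ b_i: 161/216·1 + (-2197/12312)·1 + (-5/648)·1 + 67/152·1 = 1 ✓
b·c: (-2197/12312)·(-6/13) + (-5/648)·3 + 67/152·1 = 1/2 ✓
b·c²: (-2197/12312)·36/169 + (-5/648)·9 + 67/152·1 = 1/3 ✓
b·Ac: (-5/648)·27/10 + 67/152·57/134 = 1/6 ✓
b·c³: (-2197/12312)·(-216/2197) + (-5/648)·27 + 67/152·1 = 1/4 ✓
b·(c∘Ac): (-5/648)·81/10 + 67/152·57/134 = 1/8 ✓
b·Ac²: (-5/648)·(-81/65) + 67/152·437/2613 = 1/12 ✓
b·A²c: 67/152·19/201 = 1/24 ✓; 4 stages ⇒ order 4.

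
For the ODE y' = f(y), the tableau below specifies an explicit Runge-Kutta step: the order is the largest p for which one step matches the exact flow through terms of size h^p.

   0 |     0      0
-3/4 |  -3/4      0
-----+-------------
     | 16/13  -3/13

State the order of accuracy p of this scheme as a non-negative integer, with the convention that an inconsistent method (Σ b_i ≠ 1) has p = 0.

1

b = (16/13, -3/13)
c = (0, -3/4)
Σ b_i: 16/13·1 + (-3/13)·1 = 1 ✓
b·c: (-3/13)·(-3/4) = 9/52 ≠ 1/2 ⇒ order 1.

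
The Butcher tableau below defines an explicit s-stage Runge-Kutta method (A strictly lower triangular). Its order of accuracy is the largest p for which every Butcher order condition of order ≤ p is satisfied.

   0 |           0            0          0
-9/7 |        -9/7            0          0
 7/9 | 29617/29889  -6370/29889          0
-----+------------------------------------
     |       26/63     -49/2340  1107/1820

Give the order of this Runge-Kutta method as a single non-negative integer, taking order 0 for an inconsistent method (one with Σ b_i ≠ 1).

b = (26/63, -49/2340, 1107/1820)
c = (0, -9/7, 7/9)
Ac = (0, 0, 910/3321)
Σ b_i: 26/63·1 + (-49/2340)·1 + 1107/1820·1 = 1 ✓
b·c: (-49/2340)·(-9/7) + 1107/1820·7/9 = 1/2 ✓
b·c²: (-49/2340)·81/49 + 1107/1820·49/81 = 1/3 ✓
b·Ac: 1107/1820·910/3321 = 1/6 ✓; 3 stages ⇒ order 3.

3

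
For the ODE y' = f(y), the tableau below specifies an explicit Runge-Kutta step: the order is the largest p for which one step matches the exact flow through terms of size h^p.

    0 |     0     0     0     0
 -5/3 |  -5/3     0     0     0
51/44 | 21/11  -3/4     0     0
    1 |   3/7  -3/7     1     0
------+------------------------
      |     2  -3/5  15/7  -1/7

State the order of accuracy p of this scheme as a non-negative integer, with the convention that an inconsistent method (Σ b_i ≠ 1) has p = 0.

b = (2, -3/5, 15/7, -1/7)
c = (0, -5/3, 51/44, 1)
Ac = (0, 0, 5/4, 577/308)
Σ b_i: 2·1 + (-3/5)·1 + 15/7·1 + (-1/7)·1 = 17/5 ≠ 1 ⇒ order 0.

0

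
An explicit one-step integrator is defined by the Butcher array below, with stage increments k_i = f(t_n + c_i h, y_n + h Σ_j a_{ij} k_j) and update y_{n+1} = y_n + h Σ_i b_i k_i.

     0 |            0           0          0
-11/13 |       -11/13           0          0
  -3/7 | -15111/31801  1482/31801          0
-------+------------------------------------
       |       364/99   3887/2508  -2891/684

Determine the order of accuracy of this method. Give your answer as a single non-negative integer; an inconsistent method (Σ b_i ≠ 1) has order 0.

b = (364/99, 3887/2508, -2891/684)
c = (0, -11/13, -3/7)
Ac = (0, 0, -114/2891)
Σ b_i: 364/99·1 + 3887/2508·1 + (-2891/684)·1 = 1 ✓
b·c: 3887/2508·(-11/13) + (-2891/684)·(-3/7) = 1/2 ✓
b·c²: 3887/2508·121/169 + (-2891/684)·9/49 = 1/3 ✓
b·Ac: (-2891/684)·(-114/2891) = 1/6 ✓; 3 stages ⇒ order 3.

3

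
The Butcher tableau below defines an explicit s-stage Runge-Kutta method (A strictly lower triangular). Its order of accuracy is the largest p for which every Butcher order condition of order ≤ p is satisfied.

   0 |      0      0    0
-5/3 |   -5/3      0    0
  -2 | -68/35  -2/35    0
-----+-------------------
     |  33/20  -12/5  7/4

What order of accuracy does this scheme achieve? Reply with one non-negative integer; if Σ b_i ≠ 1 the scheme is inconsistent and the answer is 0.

3

b = (33/20, -12/5, 7/4)
c = (0, -5/3, -2)
Ac = (0, 0, 2/21)
Σ b_i: 33/20·1 + (-12/5)·1 + 7/4·1 = 1 ✓
b·c: (-12/5)·(-5/3) + 7/4·(-2) = 1/2 ✓
b·c²: (-12/5)·25/9 + 7/4·4 = 1/3 ✓
b·Ac: 7/4·2/21 = 1/6 ✓; 3 stages ⇒ order 3.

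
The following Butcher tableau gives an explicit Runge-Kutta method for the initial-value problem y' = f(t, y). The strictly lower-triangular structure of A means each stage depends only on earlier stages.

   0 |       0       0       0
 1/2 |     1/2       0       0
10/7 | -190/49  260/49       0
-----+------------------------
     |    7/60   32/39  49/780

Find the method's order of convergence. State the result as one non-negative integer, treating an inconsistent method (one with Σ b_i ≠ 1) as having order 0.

b = (7/60, 32/39, 49/780)
c = (0, 1/2, 10/7)
Ac = (0, 0, 130/49)
Σ b_i: 7/60·1 + 32/39·1 + 49/780·1 = 1 ✓
b·c: 32/39·1/2 + 49/780·10/7 = 1/2 ✓
b·c²: 32/39·1/4 + 49/780·100/49 = 1/3 ✓
b·Ac: 49/780·130/49 = 1/6 ✓; 3 stages ⇒ order 3.

3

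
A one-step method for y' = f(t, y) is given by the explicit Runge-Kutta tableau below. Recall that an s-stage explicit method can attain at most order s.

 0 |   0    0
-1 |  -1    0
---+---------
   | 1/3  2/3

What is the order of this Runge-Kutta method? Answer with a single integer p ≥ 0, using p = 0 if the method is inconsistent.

b = (1/3, 2/3)
c = (0, -1)
Σ b_i: 1/3·1 + 2/3·1 = 1 ✓
b·c: 2/3·(-1) = -2/3 ≠ 1/2 ⇒ order 1.

1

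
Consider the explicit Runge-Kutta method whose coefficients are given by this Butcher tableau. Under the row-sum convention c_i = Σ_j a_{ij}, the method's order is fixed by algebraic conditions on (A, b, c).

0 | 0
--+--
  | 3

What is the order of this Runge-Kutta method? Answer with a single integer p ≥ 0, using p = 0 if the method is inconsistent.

b = (3)
c = (0)
Σ b_i: 3·1 = 3 ≠ 1 ⇒ order 0.

0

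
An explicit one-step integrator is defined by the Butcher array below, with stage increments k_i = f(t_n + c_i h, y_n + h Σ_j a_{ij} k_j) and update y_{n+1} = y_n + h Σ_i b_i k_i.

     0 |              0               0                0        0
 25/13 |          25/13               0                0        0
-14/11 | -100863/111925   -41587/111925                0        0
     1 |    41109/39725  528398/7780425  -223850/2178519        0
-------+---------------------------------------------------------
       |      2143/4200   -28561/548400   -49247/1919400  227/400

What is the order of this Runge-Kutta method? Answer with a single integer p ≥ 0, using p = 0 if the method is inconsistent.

4

b = (2143/4200, -28561/548400, -49247/1919400, 227/400)
c = (0, 25/13, -14/11, 1)
Ac = (0, 0, -3199/4477, 178/681)
Σ b_i: 2143/4200·1 + (-28561/548400)·1 + (-49247/1919400)·1 + 227/400·1 = 1 ✓
b·c: (-28561/548400)·25/13 + (-49247/1919400)·(-14/11) + 227/400·1 = 1/2 ✓
b·c²: (-28561/548400)·625/169 + (-49247/1919400)·196/121 + 227/400·1 = 1/3 ✓
b·Ac: (-49247/1919400)·(-3199/4477) + 227/400·178/681 = 1/6 ✓
b·c³: (-28561/548400)·15625/2197 + (-49247/1919400)·(-2744/1331) + 227/400·1 = 1/4 ✓
b·(c∘Ac): (-49247/1919400)·44786/49247 + 227/400·178/681 = 1/8 ✓
b·Ac²: (-49247/1919400)·(-79975/58201) + 227/400·250/2951 = 1/12 ✓
b·A²c: 227/400·50/681 = 1/24 ✓; 4 stages ⇒ order 4.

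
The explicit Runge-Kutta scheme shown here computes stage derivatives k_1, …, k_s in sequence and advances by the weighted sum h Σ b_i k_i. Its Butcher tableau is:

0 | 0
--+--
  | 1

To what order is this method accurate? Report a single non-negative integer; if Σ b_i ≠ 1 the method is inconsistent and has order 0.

b = (1)
c = (0)
Σ b_i: 1·1 = 1 ✓; 1 stage ⇒ order 1.

1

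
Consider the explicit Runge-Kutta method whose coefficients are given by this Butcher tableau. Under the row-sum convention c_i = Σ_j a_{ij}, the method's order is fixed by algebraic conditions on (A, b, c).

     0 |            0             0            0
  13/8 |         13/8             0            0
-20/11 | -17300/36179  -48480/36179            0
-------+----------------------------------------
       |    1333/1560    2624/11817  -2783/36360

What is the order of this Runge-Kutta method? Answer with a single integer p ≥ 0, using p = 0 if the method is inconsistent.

b = (1333/1560, 2624/11817, -2783/36360)
c = (0, 13/8, -20/11)
Ac = (0, 0, -6060/2783)
Σ b_i: 1333/1560·1 + 2624/11817·1 + (-2783/36360)·1 = 1 ✓
b·c: 2624/11817·13/8 + (-2783/36360)·(-20/11) = 1/2 ✓
b·c²: 2624/11817·169/64 + (-2783/36360)·400/121 = 1/3 ✓
b·Ac: (-2783/36360)·(-6060/2783) = 1/6 ✓; 3 stages ⇒ order 3.

3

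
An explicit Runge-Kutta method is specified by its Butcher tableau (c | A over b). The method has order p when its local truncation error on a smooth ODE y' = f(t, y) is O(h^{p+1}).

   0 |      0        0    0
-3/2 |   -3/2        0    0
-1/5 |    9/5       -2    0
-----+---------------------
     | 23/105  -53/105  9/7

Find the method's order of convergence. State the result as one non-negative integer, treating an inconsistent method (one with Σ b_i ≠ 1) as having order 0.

b = (23/105, -53/105, 9/7)
c = (0, -3/2, -1/5)
Ac = (0, 0, 3)
Σ b_i: 23/105·1 + (-53/105)·1 + 9/7·1 = 1 ✓
b·c: (-53/105)·(-3/2) + 9/7·(-1/5) = 1/2 ✓
b·c²: (-53/105)·9/4 + 9/7·1/25 = -759/700 ≠ 1/3 ⇒ order 2.
b·Ac: 9/7·3 = 27/7 ≠ 1/6

2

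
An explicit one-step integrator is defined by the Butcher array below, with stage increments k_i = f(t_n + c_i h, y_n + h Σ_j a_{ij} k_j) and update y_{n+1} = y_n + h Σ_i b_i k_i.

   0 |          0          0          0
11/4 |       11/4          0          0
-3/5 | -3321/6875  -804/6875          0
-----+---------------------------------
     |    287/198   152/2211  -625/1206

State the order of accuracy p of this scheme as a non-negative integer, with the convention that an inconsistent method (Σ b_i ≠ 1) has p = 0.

b = (287/198, 152/2211, -625/1206)
c = (0, 11/4, -3/5)
Ac = (0, 0, -201/625)
Σ b_i: 287/198·1 + 152/2211·1 + (-625/1206)·1 = 1 ✓
b·c: 152/2211·11/4 + (-625/1206)·(-3/5) = 1/2 ✓
b·c²: 152/2211·121/16 + (-625/1206)·9/25 = 1/3 ✓
b·Ac: (-625/1206)·(-201/625) = 1/6 ✓; 3 stages ⇒ order 3.

3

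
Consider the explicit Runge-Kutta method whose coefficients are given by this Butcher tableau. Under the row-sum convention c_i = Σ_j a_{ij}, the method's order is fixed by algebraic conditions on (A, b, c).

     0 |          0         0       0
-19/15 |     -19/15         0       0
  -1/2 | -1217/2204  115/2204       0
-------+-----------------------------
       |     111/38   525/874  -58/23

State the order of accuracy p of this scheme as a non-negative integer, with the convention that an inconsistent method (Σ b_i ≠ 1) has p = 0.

3

b = (111/38, 525/874, -58/23)
c = (0, -19/15, -1/2)
Ac = (0, 0, -23/348)
Σ b_i: 111/38·1 + 525/874·1 + (-58/23)·1 = 1 ✓
b·c: 525/874·(-19/15) + (-58/23)·(-1/2) = 1/2 ✓
b·c²: 525/874·361/225 + (-58/23)·1/4 = 1/3 ✓
b·Ac: (-58/23)·(-23/348) = 1/6 ✓; 3 stages ⇒ order 3.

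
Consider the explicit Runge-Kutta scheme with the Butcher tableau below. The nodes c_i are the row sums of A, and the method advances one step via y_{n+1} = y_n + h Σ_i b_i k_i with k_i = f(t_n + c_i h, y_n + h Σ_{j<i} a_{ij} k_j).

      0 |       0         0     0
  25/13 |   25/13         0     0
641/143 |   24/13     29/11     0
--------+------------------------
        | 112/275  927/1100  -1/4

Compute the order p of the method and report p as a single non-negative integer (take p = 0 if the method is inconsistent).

2

b = (112/275, 927/1100, -1/4)
c = (0, 25/13, 641/143)
Ac = (0, 0, 725/143)
Σ b_i: 112/275·1 + 927/1100·1 + (-1/4)·1 = 1 ✓
b·c: 927/1100·25/13 + (-1/4)·641/143 = 1/2 ✓
b·c²: 927/1100·625/169 + (-1/4)·410881/20449 = -38989/20449 ≠ 1/3 ⇒ order 2.
b·Ac: (-1/4)·725/143 = -725/572 ≠ 1/6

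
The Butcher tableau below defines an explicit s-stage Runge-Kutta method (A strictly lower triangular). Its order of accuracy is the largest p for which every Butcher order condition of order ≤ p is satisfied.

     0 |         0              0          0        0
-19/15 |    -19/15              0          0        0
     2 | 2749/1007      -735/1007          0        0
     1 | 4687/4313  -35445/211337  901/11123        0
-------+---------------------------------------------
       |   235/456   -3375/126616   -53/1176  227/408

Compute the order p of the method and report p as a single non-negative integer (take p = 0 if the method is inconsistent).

b = (235/456, -3375/126616, -53/1176, 227/408)
c = (0, -19/15, 2, 1)
Ac = (0, 0, 49/53, 85/227)
Σ b_i: 235/456·1 + (-3375/126616)·1 + (-53/1176)·1 + 227/408·1 = 1 ✓
b·c: (-3375/126616)·(-19/15) + (-53/1176)·2 + 227/408·1 = 1/2 ✓
b·c²: (-3375/126616)·361/225 + (-53/1176)·4 + 227/408·1 = 1/3 ✓
b·Ac: (-53/1176)·49/53 + 227/408·85/227 = 1/6 ✓
b·c³: (-3375/126616)·(-6859/3375) + (-53/1176)·8 + 227/408·1 = 1/4 ✓
b·(c∘Ac): (-53/1176)·98/53 + 227/408·85/227 = 1/8 ✓
b·Ac²: (-53/1176)·(-931/795) + 227/408·187/3405 = 1/12 ✓
b·A²c: 227/408·17/227 = 1/24 ✓; 4 stages ⇒ order 4.

4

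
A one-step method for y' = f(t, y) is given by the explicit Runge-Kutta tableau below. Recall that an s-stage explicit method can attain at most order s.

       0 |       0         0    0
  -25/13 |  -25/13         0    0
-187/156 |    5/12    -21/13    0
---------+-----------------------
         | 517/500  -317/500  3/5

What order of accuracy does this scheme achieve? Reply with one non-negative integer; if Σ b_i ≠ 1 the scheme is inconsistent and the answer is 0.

b = (517/500, -317/500, 3/5)
c = (0, -25/13, -187/156)
Ac = (0, 0, 525/169)
Σ b_i: 517/500·1 + (-317/500)·1 + 3/5·1 = 1 ✓
b·c: (-317/500)·(-25/13) + 3/5·(-187/156) = 1/2 ✓
b·c²: (-317/500)·625/169 + 3/5·34969/24336 = -60131/40560 ≠ 1/3 ⇒ order 2.
b·Ac: 3/5·525/169 = 315/169 ≠ 1/6

2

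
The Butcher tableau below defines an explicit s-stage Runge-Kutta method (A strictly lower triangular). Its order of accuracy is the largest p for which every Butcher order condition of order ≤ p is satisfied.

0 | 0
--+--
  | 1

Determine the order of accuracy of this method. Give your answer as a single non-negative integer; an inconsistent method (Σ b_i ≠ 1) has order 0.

b = (1)
c = (0)
Σ b_i: 1·1 = 1 ✓; 1 stage ⇒ order 1.

1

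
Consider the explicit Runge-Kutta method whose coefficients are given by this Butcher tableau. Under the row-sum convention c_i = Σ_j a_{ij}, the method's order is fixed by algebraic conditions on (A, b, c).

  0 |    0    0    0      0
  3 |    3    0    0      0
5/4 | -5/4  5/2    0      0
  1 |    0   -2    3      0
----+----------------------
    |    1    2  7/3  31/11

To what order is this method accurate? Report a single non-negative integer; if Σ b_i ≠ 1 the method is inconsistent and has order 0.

b = (1, 2, 7/3, 31/11)
c = (0, 3, 5/4, 1)
Ac = (0, 0, 15/2, -9/4)
Σ b_i: 1·1 + 2·1 + 7/3·1 + 31/11·1 = 269/33 ≠ 1 ⇒ order 0.

0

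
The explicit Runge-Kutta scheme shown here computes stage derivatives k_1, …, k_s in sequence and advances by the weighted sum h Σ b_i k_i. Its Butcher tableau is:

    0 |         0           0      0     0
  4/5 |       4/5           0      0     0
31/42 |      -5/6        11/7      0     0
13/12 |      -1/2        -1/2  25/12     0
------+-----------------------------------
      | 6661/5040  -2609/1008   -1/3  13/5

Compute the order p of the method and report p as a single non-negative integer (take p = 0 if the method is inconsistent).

b = (6661/5040, -2609/1008, -1/3, 13/5)
c = (0, 4/5, 31/42, 13/12)
Ac = (0, 0, 44/35, 2867/2520)
Σ b_i: 6661/5040·1 + (-2609/1008)·1 + (-1/3)·1 + 13/5·1 = 1 ✓
b·c: (-2609/1008)·4/5 + (-1/3)·31/42 + 13/5·13/12 = 1/2 ✓
b·c²: (-2609/1008)·16/25 + (-1/3)·961/1764 + 13/5·169/144 = 642071/529200 ≠ 1/3 ⇒ order 2.
b·Ac: (-1/3)·44/35 + 13/5·2867/2520 = 31991/12600 ≠ 1/6

2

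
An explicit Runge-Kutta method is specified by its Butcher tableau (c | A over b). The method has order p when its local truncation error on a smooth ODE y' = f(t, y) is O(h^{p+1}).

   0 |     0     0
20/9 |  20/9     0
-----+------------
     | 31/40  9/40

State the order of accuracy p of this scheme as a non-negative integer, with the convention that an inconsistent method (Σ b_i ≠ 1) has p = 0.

2

b = (31/40, 9/40)
c = (0, 20/9)
Σ b_i: 31/40·1 + 9/40·1 = 1 ✓
b·c: 9/40·20/9 = 1/2 ✓; 2 stages ⇒ order 2.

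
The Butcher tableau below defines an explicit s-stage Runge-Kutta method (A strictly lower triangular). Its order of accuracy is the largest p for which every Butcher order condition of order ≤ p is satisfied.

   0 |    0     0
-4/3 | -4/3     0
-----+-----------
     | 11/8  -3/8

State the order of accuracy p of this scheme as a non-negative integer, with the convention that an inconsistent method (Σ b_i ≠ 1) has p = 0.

b = (11/8, -3/8)
c = (0, -4/3)
Σ b_i: 11/8·1 + (-3/8)·1 = 1 ✓
b·c: (-3/8)·(-4/3) = 1/2 ✓; 2 stages ⇒ order 2.

2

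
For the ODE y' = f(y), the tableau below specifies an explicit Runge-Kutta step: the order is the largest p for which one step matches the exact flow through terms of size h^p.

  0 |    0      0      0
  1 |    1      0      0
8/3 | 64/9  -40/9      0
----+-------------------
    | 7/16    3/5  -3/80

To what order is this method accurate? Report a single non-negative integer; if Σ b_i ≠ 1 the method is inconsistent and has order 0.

b = (7/16, 3/5, -3/80)
c = (0, 1, 8/3)
Ac = (0, 0, -40/9)
Σ b_i: 7/16·1 + 3/5·1 + (-3/80)·1 = 1 ✓
b·c: 3/5·1 + (-3/80)·8/3 = 1/2 ✓
b·c²: 3/5·1 + (-3/80)·64/9 = 1/3 ✓
b·Ac: (-3/80)·(-40/9) = 1/6 ✓; 3 stages ⇒ order 3.

3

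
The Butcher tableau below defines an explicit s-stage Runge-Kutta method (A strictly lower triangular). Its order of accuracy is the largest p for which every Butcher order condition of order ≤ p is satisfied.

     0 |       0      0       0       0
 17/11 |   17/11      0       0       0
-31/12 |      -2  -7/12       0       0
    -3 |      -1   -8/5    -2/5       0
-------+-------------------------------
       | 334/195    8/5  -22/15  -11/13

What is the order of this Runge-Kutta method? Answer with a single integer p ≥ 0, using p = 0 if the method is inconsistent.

b = (334/195, 8/5, -22/15, -11/13)
c = (0, 17/11, -31/12, -3)
Ac = (0, 0, -119/132, -95/66)
Σ b_i: 334/195·1 + 8/5·1 + (-22/15)·1 + (-11/13)·1 = 1 ✓
b·c: 8/5·17/11 + (-22/15)·(-31/12) + (-11/13)·(-3) = 113257/12870 ≠ 1/2 ⇒ order 1.

1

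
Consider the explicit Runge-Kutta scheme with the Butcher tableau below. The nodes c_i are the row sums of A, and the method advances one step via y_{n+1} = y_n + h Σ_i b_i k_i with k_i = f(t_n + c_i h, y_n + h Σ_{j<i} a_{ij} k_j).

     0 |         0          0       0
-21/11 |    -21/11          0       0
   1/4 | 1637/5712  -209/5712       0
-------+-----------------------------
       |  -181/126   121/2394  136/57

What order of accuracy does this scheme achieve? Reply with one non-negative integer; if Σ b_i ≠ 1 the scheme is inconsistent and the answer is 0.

b = (-181/126, 121/2394, 136/57)
c = (0, -21/11, 1/4)
Ac = (0, 0, 19/272)
Σ b_i: (-181/126)·1 + 121/2394·1 + 136/57·1 = 1 ✓
b·c: 121/2394·(-21/11) + 136/57·1/4 = 1/2 ✓
b·c²: 121/2394·441/121 + 136/57·1/16 = 1/3 ✓
b·Ac: 136/57·19/272 = 1/6 ✓; 3 stages ⇒ order 3.

3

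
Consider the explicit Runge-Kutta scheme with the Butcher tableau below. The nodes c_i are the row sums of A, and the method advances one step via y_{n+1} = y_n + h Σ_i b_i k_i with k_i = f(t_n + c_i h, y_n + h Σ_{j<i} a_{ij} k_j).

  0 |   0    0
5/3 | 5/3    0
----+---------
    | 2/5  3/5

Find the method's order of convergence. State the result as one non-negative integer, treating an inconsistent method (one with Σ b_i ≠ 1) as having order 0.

b = (2/5, 3/5)
c = (0, 5/3)
Σ b_i: 2/5·1 + 3/5·1 = 1 ✓
b·c: 3/5·5/3 = 1 ≠ 1/2 ⇒ order 1.

1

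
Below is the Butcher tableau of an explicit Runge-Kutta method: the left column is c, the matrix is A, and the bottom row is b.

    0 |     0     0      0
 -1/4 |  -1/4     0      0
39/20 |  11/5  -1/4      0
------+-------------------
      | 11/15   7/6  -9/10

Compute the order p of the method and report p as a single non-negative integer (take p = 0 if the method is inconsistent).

b = (11/15, 7/6, -9/10)
c = (0, -1/4, 39/20)
Ac = (0, 0, 1/16)
Σ b_i: 11/15·1 + 7/6·1 + (-9/10)·1 = 1 ✓
b·c: 7/6·(-1/4) + (-9/10)·39/20 = -307/150 ≠ 1/2 ⇒ order 1.

1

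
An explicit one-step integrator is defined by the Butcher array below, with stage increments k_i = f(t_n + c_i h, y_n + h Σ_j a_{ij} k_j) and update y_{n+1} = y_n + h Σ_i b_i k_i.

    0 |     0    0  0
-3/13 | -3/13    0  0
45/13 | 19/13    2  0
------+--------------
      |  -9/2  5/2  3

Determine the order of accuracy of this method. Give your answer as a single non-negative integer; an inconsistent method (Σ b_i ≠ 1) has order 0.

1

b = (-9/2, 5/2, 3)
c = (0, -3/13, 45/13)
Ac = (0, 0, -6/13)
Σ b_i: (-9/2)·1 + 5/2·1 + 3·1 = 1 ✓
b·c: 5/2·(-3/13) + 3·45/13 = 255/26 ≠ 1/2 ⇒ order 1.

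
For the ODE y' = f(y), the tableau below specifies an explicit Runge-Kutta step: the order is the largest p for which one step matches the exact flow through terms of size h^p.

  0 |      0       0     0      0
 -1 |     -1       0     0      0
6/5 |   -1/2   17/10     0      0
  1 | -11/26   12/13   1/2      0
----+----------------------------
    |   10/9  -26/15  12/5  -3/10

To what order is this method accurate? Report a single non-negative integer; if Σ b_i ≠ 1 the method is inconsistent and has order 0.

b = (10/9, -26/15, 12/5, -3/10)
c = (0, -1, 6/5, 1)
Ac = (0, 0, -17/10, -21/65)
Σ b_i: 10/9·1 + (-26/15)·1 + 12/5·1 + (-3/10)·1 = 133/90 ≠ 1 ⇒ order 0.

0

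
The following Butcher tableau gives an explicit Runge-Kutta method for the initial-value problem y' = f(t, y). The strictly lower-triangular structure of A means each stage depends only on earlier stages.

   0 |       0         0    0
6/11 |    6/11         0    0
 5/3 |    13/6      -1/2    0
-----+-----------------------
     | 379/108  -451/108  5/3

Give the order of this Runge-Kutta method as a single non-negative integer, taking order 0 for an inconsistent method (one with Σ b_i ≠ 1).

2

b = (379/108, -451/108, 5/3)
c = (0, 6/11, 5/3)
Ac = (0, 0, -3/11)
Σ b_i: 379/108·1 + (-451/108)·1 + 5/3·1 = 1 ✓
b·c: (-451/108)·6/11 + 5/3·5/3 = 1/2 ✓
b·c²: (-451/108)·36/121 + 5/3·25/9 = 1006/297 ≠ 1/3 ⇒ order 2.
b·Ac: 5/3·(-3/11) = -5/11 ≠ 1/6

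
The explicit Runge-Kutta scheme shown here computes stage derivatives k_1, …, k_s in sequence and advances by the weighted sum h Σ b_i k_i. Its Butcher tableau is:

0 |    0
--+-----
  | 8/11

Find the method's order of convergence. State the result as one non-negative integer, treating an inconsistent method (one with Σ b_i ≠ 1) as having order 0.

b = (8/11)
c = (0)
Σ b_i: 8/11·1 = 8/11 ≠ 1 ⇒ order 0.

0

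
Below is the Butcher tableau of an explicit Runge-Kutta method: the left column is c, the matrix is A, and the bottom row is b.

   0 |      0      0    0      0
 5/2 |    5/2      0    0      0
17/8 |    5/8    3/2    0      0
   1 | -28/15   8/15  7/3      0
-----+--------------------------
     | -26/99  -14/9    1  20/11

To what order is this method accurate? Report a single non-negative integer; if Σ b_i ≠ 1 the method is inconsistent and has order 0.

1

b = (-26/99, -14/9, 1, 20/11)
c = (0, 5/2, 17/8, 1)
Ac = (0, 0, 15/4, 151/24)
Σ b_i: (-26/99)·1 + (-14/9)·1 + 1·1 + 20/11·1 = 1 ✓
b·c: (-14/9)·5/2 + 1·17/8 + 20/11·1 = 43/792 ≠ 1/2 ⇒ order 1.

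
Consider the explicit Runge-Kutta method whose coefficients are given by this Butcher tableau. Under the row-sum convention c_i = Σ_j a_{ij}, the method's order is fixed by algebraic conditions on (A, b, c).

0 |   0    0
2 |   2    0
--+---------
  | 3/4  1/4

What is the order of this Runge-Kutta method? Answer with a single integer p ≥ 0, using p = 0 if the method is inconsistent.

b = (3/4, 1/4)
c = (0, 2)
Σ b_i: 3/4·1 + 1/4·1 = 1 ✓
b·c: 1/4·2 = 1/2 ✓; 2 stages ⇒ order 2.

2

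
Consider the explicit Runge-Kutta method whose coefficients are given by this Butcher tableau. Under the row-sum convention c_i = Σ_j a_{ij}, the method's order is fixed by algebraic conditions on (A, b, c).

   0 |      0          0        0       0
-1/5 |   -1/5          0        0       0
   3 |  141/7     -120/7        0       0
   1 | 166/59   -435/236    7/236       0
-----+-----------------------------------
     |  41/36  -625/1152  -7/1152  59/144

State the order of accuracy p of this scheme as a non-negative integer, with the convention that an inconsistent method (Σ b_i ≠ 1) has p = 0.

b = (41/36, -625/1152, -7/1152, 59/144)
c = (0, -1/5, 3, 1)
Ac = (0, 0, 24/7, 27/59)
Σ b_i: 41/36·1 + (-625/1152)·1 + (-7/1152)·1 + 59/144·1 = 1 ✓
b·c: (-625/1152)·(-1/5) + (-7/1152)·3 + 59/144·1 = 1/2 ✓
b·c²: (-625/1152)·1/25 + (-7/1152)·9 + 59/144·1 = 1/3 ✓
b·Ac: (-7/1152)·24/7 + 59/144·27/59 = 1/6 ✓
b·c³: (-625/1152)·(-1/125) + (-7/1152)·27 + 59/144·1 = 1/4 ✓
b·(c∘Ac): (-7/1152)·72/7 + 59/144·27/59 = 1/8 ✓
b·Ac²: (-7/1152)·(-24/35) + 59/144·57/295 = 1/12 ✓
b·A²c: 59/144·6/59 = 1/24 ✓; 4 stages ⇒ order 4.

4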